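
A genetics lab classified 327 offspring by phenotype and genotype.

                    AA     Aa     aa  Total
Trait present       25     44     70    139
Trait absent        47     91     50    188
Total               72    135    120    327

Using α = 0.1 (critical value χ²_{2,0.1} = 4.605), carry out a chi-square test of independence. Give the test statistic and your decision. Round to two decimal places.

19.51; reject H₀

Grand total N = 327.
Expected counts (row total × column total / N):
  Trait present, AA: 139×72/327 = 30.606
  Trait present, Aa: 139×135/327 = 57.385
  Trait present, aa: 139×120/327 = 51.009
  Trait absent, AA: 188×72/327 = 41.394
  Trait absent, Aa: 188×135/327 = 77.615
  Trait absent, aa: 188×120/327 = 68.991
Contributions (O − E)²/E:
  (25 − 30.606)²/30.606 = 1.0268
  (44 − 57.385)²/57.385 = 3.1220
  (70 − 51.009)²/51.009 = 7.0705
  (47 − 41.394)²/41.394 = 0.7592
  (91 − 77.615)²/77.615 = 2.3083
  (50 − 68.991)²/68.991 = 5.2276
χ² = 1.0268 + 3.1220 + 7.0705 + 0.7592 + 2.3083 + 5.2276 = 19.51
df = (2−1)(3−1) = 2. Since 19.51 > 4.605, reject the null hypothesis of independence at α = 0.1.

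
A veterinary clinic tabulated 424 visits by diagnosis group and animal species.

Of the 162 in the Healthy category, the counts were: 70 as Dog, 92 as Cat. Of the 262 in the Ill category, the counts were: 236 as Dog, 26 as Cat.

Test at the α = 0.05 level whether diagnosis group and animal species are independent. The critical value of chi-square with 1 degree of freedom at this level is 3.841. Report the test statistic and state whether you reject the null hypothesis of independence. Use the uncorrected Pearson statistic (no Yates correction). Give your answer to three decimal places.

109.472; reject H₀

Row totals: 162, 262. Column totals: 306, 118. Grand total N = 424.
Expected counts (row total × column total / N):
  Healthy, Dog: 162×306/424 = 116.9151
  Healthy, Cat: 162×118/424 = 45.0849
  Ill, Dog: 262×306/424 = 189.0849
  Ill, Cat: 262×118/424 = 72.9151
Contributions (O − E)²/E:
  (70 − 116.9151)²/116.9151 = 18.8259
  (92 − 45.0849)²/45.0849 = 48.8196
  (236 − 189.0849)²/189.0849 = 11.6404
  (26 − 72.9151)²/72.9151 = 30.1862
χ² = 18.8259 + 48.8196 + 11.6404 + 30.1862 = 109.472
df = (2−1)(2−1) = 1. Since 109.472 > 3.841, reject the null hypothesis of independence at α = 0.05.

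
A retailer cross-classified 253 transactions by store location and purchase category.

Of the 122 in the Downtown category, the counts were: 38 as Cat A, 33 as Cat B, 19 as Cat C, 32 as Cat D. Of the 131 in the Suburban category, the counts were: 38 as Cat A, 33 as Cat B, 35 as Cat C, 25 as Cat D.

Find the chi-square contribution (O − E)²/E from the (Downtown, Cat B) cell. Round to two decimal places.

0.04

Row total (Downtown) = 122; column total (Cat B) = 66; N = 253.
Expected count E = 122 × 66 / 253 = 31.826.
Contribution = (O − E)²/E = (33 − 31.826)² / 31.826 = 0.04.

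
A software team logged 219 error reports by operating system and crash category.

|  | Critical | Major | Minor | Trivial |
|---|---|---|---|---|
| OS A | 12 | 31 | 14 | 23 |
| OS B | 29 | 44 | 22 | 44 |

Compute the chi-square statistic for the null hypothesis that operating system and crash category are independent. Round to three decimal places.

1.905

Row totals: 80, 139. Column totals: 41, 75, 36, 67. Grand total N = 219.
Expected counts (row total × column total / N):
  OS A, Critical: 80×41/219 = 14.9772
  OS A, Major: 80×75/219 = 27.3973
  OS A, Minor: 80×36/219 = 13.1507
  OS A, Trivial: 80×67/219 = 24.4749
  OS B, Critical: 139×41/219 = 26.0228
  OS B, Major: 139×75/219 = 47.6027
  OS B, Minor: 139×36/219 = 22.8493
  OS B, Trivial: 139×67/219 = 42.5251
Contributions (O − E)²/E:
  (12 − 14.9772)²/14.9772 = 0.5918
  (31 − 27.3973)²/27.3973 = 0.4737
  (14 − 13.1507)²/13.1507 = 0.0548
  (23 − 24.4749)²/24.4749 = 0.0889
  (29 − 26.0228)²/26.0228 = 0.3406
  (44 − 47.6027)²/47.6027 = 0.2727
  (22 − 22.8493)²/22.8493 = 0.0316
  (44 − 42.5251)²/42.5251 = 0.0512
χ² = 0.5918 + 0.4737 + 0.0548 + 0.0889 + 0.3406 + 0.2727 + 0.0316 + 0.0512 = 1.905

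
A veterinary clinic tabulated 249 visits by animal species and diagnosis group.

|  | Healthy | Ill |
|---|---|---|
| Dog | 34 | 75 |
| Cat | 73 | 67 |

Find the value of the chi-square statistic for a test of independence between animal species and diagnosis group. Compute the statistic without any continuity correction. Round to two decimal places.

Row totals: 109, 140. Column totals: 107, 142. Grand total N = 249.
Expected counts (row total × column total / N):
  Dog, Healthy: 109×107/249 = 46.839
  Dog, Ill: 109×142/249 = 62.161
  Cat, Healthy: 140×107/249 = 60.161
  Cat, Ill: 140×142/249 = 79.839
Contributions (O − E)²/E:
  (34 − 46.839)²/46.839 = 3.5193
  (75 − 62.161)²/62.161 = 2.6518
  (73 − 60.161)²/60.161 = 2.7400
  (67 − 79.839)²/79.839 = 2.0647
χ² = 3.5193 + 2.6518 + 2.7400 + 2.0647 = 10.98

10.98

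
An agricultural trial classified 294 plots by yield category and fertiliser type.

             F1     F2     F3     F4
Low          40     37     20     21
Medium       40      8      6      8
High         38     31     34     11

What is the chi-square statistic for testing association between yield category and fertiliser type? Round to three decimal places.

29.124

Row totals: 118, 62, 114. Column totals: 118, 76, 60, 40. Grand total N = 294.
Expected counts (row total × column total / N):
  Low, F1: 118×118/294 = 47.36054
  Low, F2: 118×76/294 = 30.50340
  Low, F3: 118×60/294 = 24.08163
  Low, F4: 118×40/294 = 16.05442
  Medium, F1: 62×118/294 = 24.88435
  Medium, F2: 62×76/294 = 16.02721
  Medium, F3: 62×60/294 = 12.65306
  Medium, F4: 62×40/294 = 8.43537
  High, F1: 114×118/294 = 45.75510
  High, F2: 114×76/294 = 29.46939
  High, F3: 114×60/294 = 23.26531
  High, F4: 114×40/294 = 15.51020
Contributions (O − E)²/E:
  (40 − 47.36054)²/47.36054 = 1.1439
  (37 − 30.50340)²/30.50340 = 1.3836
  (20 − 24.08163)²/24.08163 = 0.6918
  (21 − 16.05442)²/16.05442 = 1.5235
  (40 − 24.88435)²/24.88435 = 9.1818
  (8 − 16.02721)²/16.02721 = 4.0204
  (6 − 12.65306)²/12.65306 = 3.4982
  (8 − 8.43537)²/8.43537 = 0.0225
  (38 − 45.75510)²/45.75510 = 1.3144
  (31 − 29.46939)²/29.46939 = 0.0795
  (34 − 23.26531)²/23.26531 = 4.9530
  (11 − 15.51020)²/15.51020 = 1.3115
χ² = 1.1439 + 1.3836 + 0.6918 + 1.5235 + 9.1818 + 4.0204 + 3.4982 + 0.0225 + 1.3144 + 0.0795 + 4.9530 + 1.3115 = 29.124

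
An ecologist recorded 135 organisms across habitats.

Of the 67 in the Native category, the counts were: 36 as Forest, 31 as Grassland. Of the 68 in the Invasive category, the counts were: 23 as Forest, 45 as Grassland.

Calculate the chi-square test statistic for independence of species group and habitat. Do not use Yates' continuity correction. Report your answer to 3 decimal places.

Row totals: 67, 68. Column totals: 59, 76. Grand total N = 135.
Expected counts (row total × column total / N):
  Native, Forest: 67×59/135 = 29.2815
  Native, Grassland: 67×76/135 = 37.7185
  Invasive, Forest: 68×59/135 = 29.7185
  Invasive, Grassland: 68×76/135 = 38.2815
Contributions (O − E)²/E:
  (36 − 29.2815)²/29.2815 = 1.5415
  (31 − 37.7185)²/37.7185 = 1.1967
  (23 − 29.7185)²/29.7185 = 1.5189
  (45 − 38.2815)²/38.2815 = 1.1791
χ² = 1.5415 + 1.1967 + 1.5189 + 1.1791 = 5.436

5.436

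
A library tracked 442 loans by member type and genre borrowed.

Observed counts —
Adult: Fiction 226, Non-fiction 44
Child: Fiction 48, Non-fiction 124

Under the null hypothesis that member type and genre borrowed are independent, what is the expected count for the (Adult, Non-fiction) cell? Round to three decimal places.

102.624

Row total (Adult) = 270; column total (Non-fiction) = 168; grand total N = 442.
Expected count = (row total × column total) / N = 270 × 168 / 442 = 102.624.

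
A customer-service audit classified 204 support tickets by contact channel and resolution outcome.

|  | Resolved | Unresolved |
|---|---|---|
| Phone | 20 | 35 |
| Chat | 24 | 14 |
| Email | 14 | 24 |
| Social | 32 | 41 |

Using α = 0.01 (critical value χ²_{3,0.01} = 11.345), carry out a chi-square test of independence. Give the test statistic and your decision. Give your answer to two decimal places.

Row totals: 55, 38, 38, 73. Column totals: 90, 114. Grand total N = 204.
Expected counts (row total × column total / N):
  Phone, Resolved: 55×90/204 = 24.265
  Phone, Unresolved: 55×114/204 = 30.735
  Chat, Resolved: 38×90/204 = 16.765
  Chat, Unresolved: 38×114/204 = 21.235
  Email, Resolved: 38×90/204 = 16.765
  Email, Unresolved: 38×114/204 = 21.235
  Social, Resolved: 73×90/204 = 32.206
  Social, Unresolved: 73×114/204 = 40.794
Contributions (O − E)²/E:
  (20 − 24.265)²/24.265 = 0.7496
  (35 − 30.735)²/30.735 = 0.5918
  (24 − 16.765)²/16.765 = 3.1223
  (14 − 21.235)²/21.235 = 2.4650
  (14 − 16.765)²/16.765 = 0.4560
  (24 − 21.235)²/21.235 = 0.3600
  (32 − 32.206)²/32.206 = 0.0013
  (41 − 40.794)²/40.794 = 0.0010
χ² = 0.7496 + 0.5918 + 3.1223 + 2.4650 + 0.4560 + 0.3600 + 0.0013 + 0.0010 = 7.75
df = (4−1)(2−1) = 3. Since 7.75 < 11.345, fail to reject the null hypothesis of independence at α = 0.01.

7.75; fail to reject H₀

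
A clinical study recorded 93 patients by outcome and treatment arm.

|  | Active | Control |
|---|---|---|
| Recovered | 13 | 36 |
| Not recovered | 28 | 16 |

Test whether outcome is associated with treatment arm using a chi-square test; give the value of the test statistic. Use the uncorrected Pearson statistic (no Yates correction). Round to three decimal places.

12.949

Row totals: 49, 44. Column totals: 41, 52. Grand total N = 93.
Expected counts (row total × column total / N):
  Recovered, Active: 49×41/93 = 21.6022
  Recovered, Control: 49×52/93 = 27.3978
  Not recovered, Active: 44×41/93 = 19.3978
  Not recovered, Control: 44×52/93 = 24.6022
Contributions (O − E)²/E:
  (13 − 21.6022)²/21.6022 = 3.4255
  (36 − 27.3978)²/27.3978 = 2.7009
  (28 − 19.3978)²/19.3978 = 3.8148
  (16 − 24.6022)²/24.6022 = 3.0078
χ² = 3.4255 + 2.7009 + 3.8148 + 3.0078 = 12.949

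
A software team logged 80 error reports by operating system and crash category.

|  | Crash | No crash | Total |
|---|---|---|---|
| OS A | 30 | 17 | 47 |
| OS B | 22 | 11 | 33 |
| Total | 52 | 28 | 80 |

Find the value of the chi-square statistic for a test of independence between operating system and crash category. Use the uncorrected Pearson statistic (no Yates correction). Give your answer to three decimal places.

Grand total N = 80.
Expected counts (row total × column total / N):
  OS A, Crash: 47×52/80 = 30.5500
  OS A, No crash: 47×28/80 = 16.4500
  OS B, Crash: 33×52/80 = 21.4500
  OS B, No crash: 33×28/80 = 11.5500
Contributions (O − E)²/E:
  (30 − 30.5500)²/30.5500 = 0.0099
  (17 − 16.4500)²/16.4500 = 0.0184
  (22 − 21.4500)²/21.4500 = 0.0141
  (11 − 11.5500)²/11.5500 = 0.0262
χ² = 0.0099 + 0.0184 + 0.0141 + 0.0262 = 0.069

0.069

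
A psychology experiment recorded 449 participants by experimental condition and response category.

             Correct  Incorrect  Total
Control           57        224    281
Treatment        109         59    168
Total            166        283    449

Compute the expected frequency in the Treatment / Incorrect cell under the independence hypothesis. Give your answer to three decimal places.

105.889

Row total (Treatment) = 168; column total (Incorrect) = 283; grand total N = 449.
Expected count = (row total × column total) / N = 168 × 283 / 449 = 105.889.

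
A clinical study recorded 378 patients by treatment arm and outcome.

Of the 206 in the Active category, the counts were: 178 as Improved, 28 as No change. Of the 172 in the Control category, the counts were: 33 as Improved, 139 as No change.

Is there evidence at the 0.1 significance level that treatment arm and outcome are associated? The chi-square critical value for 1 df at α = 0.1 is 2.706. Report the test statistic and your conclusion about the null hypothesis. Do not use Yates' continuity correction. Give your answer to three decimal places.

Row totals: 206, 172. Column totals: 211, 167. Grand total N = 378.
Expected counts (row total × column total / N):
  Active, Improved: 206×211/378 = 114.9894
  Active, No change: 206×167/378 = 91.0106
  Control, Improved: 172×211/378 = 96.0106
  Control, No change: 172×167/378 = 75.9894
Contributions (O − E)²/E:
  (178 − 114.9894)²/114.9894 = 34.5278
  (28 − 91.0106)²/91.0106 = 43.6250
  (33 − 96.0106)²/96.0106 = 41.3531
  (139 − 75.9894)²/75.9894 = 52.2485
χ² = 34.5278 + 43.6250 + 41.3531 + 52.2485 = 171.754
df = (2−1)(2−1) = 1. Since 171.754 > 2.706, reject the null hypothesis of independence at α = 0.1.

171.754; reject H₀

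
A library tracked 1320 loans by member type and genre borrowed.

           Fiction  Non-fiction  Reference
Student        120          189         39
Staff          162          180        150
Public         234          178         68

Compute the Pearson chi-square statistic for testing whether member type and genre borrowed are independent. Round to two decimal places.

Row totals: 348, 492, 480. Column totals: 516, 547, 257. Grand total N = 1320.
Expected counts (row total × column total / N):
  Student, Fiction: 348×516/1320 = 136.036
  Student, Non-fiction: 348×547/1320 = 144.209
  Student, Reference: 348×257/1320 = 67.755
  Staff, Fiction: 492×516/1320 = 192.327
  Staff, Non-fiction: 492×547/1320 = 203.882
  Staff, Reference: 492×257/1320 = 95.791
  Public, Fiction: 480×516/1320 = 187.636
  Public, Non-fiction: 480×547/1320 = 198.909
  Public, Reference: 480×257/1320 = 93.455
Contributions (O − E)²/E:
  (120 − 136.036)²/136.036 = 1.8903
  (189 − 144.209)²/144.209 = 13.9120
  (39 − 67.755)²/67.755 = 12.2035
  (162 − 192.327)²/192.327 = 4.7821
  (180 − 203.882)²/203.882 = 2.7975
  (150 − 95.791)²/95.791 = 30.6774
  (234 − 187.636)²/187.636 = 11.4563
  (178 − 198.909)²/198.909 = 2.1979
  (68 − 93.455)²/93.455 = 6.9334
χ² = 1.8903 + 13.9120 + 12.2035 + 4.7821 + 2.7975 + 30.6774 + 11.4563 + 2.1979 + 6.9334 = 86.85

86.85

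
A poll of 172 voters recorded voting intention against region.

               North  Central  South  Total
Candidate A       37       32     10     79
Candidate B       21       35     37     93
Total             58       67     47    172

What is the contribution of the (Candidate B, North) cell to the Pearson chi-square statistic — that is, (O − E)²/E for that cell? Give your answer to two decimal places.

3.42

Row total (Candidate B) = 93; column total (North) = 58; N = 172.
Expected count E = 93 × 58 / 172 = 31.3605.
Contribution = (O − E)²/E = (21 − 31.3605)² / 31.3605 = 3.42.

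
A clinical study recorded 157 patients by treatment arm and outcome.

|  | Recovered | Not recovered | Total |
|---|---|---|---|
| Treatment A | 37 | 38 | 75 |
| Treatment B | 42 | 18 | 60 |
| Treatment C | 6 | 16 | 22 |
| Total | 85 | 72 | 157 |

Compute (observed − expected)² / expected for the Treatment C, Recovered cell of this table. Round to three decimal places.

Row total (Treatment C) = 22; column total (Recovered) = 85; N = 157.
Expected count E = 22 × 85 / 157 = 11.9108.
Contribution = (O − E)²/E = (6 − 11.9108)² / 11.9108 = 2.933.

2.933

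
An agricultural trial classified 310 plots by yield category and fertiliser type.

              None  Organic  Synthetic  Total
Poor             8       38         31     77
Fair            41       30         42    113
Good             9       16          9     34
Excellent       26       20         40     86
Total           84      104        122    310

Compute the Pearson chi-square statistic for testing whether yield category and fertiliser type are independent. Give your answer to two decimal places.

26.42

Grand total N = 310.
Expected counts (row total × column total / N):
  Poor, None: 77×84/310 = 20.865
  Poor, Organic: 77×104/310 = 25.832
  Poor, Synthetic: 77×122/310 = 30.303
  Fair, None: 113×84/310 = 30.619
  Fair, Organic: 113×104/310 = 37.910
  Fair, Synthetic: 113×122/310 = 44.471
  Good, None: 34×84/310 = 9.213
  Good, Organic: 34×104/310 = 11.406
  Good, Synthetic: 34×122/310 = 13.381
  Excellent, None: 86×84/310 = 23.303
  Excellent, Organic: 86×104/310 = 28.852
  Excellent, Synthetic: 86×122/310 = 33.845
Contributions (O − E)²/E:
  (8 − 20.865)²/20.865 = 7.9323
  (38 − 25.832)²/25.832 = 5.7317
  (31 − 30.303)²/30.303 = 0.0160
  (41 − 30.619)²/30.619 = 3.5196
  (30 − 37.910)²/37.910 = 1.6504
  (42 − 44.471)²/44.471 = 0.1373
  (9 − 9.213)²/9.213 = 0.0049
  (16 − 11.406)²/11.406 = 1.8503
  (9 − 13.381)²/13.381 = 1.4344
  (26 − 23.303)²/23.303 = 0.3121
  (20 − 28.852)²/28.852 = 2.7159
  (40 − 33.845)²/33.845 = 1.1193
χ² = 7.9323 + 5.7317 + 0.0160 + 3.5196 + 1.6504 + 0.1373 + 0.0049 + 1.8503 + 1.4344 + 0.3121 + 2.7159 + 1.1193 = 26.42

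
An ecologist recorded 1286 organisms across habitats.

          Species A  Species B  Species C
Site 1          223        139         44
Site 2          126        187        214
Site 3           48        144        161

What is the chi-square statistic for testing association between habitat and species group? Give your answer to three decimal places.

Row totals: 406, 527, 353. Column totals: 397, 470, 419. Grand total N = 1286.
Expected counts (row total × column total / N):
  Site 1, Species A: 406×397/1286 = 125.3359
  Site 1, Species B: 406×470/1286 = 148.3826
  Site 1, Species C: 406×419/1286 = 132.2815
  Site 2, Species A: 527×397/1286 = 162.6897
  Site 2, Species B: 527×470/1286 = 192.6050
  Site 2, Species C: 527×419/1286 = 171.7053
  Site 3, Species A: 353×397/1286 = 108.9743
  Site 3, Species B: 353×470/1286 = 129.0124
  Site 3, Species C: 353×419/1286 = 115.0132
Contributions (O − E)²/E:
  (223 − 125.3359)²/125.3359 = 76.1017
  (139 − 148.3826)²/148.3826 = 0.5933
  (44 − 132.2815)²/132.2815 = 58.9170
  (126 − 162.6897)²/162.6897 = 8.2742
  (187 − 192.6050)²/192.6050 = 0.1631
  (214 − 171.7053)²/171.7053 = 10.4181
  (48 − 108.9743)²/108.9743 = 34.1169
  (144 − 129.0124)²/129.0124 = 1.7411
  (161 − 115.0132)²/115.0132 = 18.3873
χ² = 76.1017 + 0.5933 + 58.9170 + 8.2742 + 0.1631 + 10.4181 + 34.1169 + 1.7411 + 18.3873 = 208.713

208.713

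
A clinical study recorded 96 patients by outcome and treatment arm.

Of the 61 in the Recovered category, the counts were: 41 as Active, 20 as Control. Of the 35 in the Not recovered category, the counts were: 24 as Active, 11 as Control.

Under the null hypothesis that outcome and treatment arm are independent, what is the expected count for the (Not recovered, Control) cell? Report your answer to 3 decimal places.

11.302

Row total (Not recovered) = 35; column total (Control) = 31; grand total N = 96.
Expected count = (row total × column total) / N = 35 × 31 / 96 = 11.302.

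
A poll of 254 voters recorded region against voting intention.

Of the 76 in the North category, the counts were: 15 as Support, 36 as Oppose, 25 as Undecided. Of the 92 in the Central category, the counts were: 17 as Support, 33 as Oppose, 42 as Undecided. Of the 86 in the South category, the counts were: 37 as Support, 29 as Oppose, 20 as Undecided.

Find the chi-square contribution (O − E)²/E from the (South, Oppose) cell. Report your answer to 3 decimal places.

0.527

Row total (South) = 86; column total (Oppose) = 98; N = 254.
Expected count E = 86 × 98 / 254 = 33.1811.
Contribution = (O − E)²/E = (29 − 33.1811)² / 33.1811 = 0.527.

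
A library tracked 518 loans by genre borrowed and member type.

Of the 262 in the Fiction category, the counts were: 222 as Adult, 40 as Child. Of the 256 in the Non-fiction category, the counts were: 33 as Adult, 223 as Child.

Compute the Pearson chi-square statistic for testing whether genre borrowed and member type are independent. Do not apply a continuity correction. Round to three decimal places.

267.383

Row totals: 262, 256. Column totals: 255, 263. Grand total N = 518.
Expected counts (row total × column total / N):
  Fiction, Adult: 262×255/518 = 128.97683
  Fiction, Child: 262×263/518 = 133.02317
  Non-fiction, Adult: 256×255/518 = 126.02317
  Non-fiction, Child: 256×263/518 = 129.97683
Contributions (O − E)²/E:
  (222 − 128.97683)²/128.97683 = 67.0920
  (40 − 133.02317)²/133.02317 = 65.0511
  (33 − 126.02317)²/126.02317 = 68.6644
  (223 − 129.97683)²/129.97683 = 66.5758
χ² = 67.0920 + 65.0511 + 68.6644 + 66.5758 = 267.383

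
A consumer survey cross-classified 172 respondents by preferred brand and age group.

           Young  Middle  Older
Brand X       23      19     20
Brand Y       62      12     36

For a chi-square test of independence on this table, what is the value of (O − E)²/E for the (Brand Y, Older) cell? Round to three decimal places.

0.001

Row total (Brand Y) = 110; column total (Older) = 56; N = 172.
Expected count E = 110 × 56 / 172 = 35.8140.
Contribution = (O − E)²/E = (36 − 35.8140)² / 35.8140 = 0.001.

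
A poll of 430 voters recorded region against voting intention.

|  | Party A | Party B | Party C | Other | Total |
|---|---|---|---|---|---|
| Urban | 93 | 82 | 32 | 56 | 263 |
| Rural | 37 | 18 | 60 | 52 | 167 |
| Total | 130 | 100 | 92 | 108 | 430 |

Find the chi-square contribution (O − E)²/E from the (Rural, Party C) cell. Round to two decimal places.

Row total (Rural) = 167; column total (Party C) = 92; N = 430.
Expected count E = 167 × 92 / 430 = 35.730.
Contribution = (O − E)²/E = (60 − 35.730)² / 35.730 = 16.49.

16.49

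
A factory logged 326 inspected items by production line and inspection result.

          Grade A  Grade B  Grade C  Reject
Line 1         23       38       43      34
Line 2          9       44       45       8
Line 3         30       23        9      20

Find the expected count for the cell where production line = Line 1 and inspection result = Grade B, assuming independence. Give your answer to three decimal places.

44.448

Row total (Line 1) = 138; column total (Grade B) = 105; grand total N = 326.
Expected count = (row total × column total) / N = 138 × 105 / 326 = 44.448.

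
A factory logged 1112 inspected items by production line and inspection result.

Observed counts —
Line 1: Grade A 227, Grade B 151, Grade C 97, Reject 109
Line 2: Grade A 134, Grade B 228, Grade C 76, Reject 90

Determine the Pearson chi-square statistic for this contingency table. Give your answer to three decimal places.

41.250

Row totals: 584, 528. Column totals: 361, 379, 173, 199. Grand total N = 1112.
Expected counts (row total × column total / N):
  Line 1, Grade A: 584×361/1112 = 189.5899
  Line 1, Grade B: 584×379/1112 = 199.0432
  Line 1, Grade C: 584×173/1112 = 90.8561
  Line 1, Reject: 584×199/1112 = 104.5108
  Line 2, Grade A: 528×361/1112 = 171.4101
  Line 2, Grade B: 528×379/1112 = 179.9568
  Line 2, Grade C: 528×173/1112 = 82.1439
  Line 2, Reject: 528×199/1112 = 94.4892
Contributions (O − E)²/E:
  (227 − 189.5899)²/189.5899 = 7.3818
  (151 − 199.0432)²/199.0432 = 11.5962
  (97 − 90.8561)²/90.8561 = 0.4155
  (109 − 104.5108)²/104.5108 = 0.1928
  (134 − 171.4101)²/171.4101 = 8.1647
  (228 − 179.9568)²/179.9568 = 12.8261
  (76 − 82.1439)²/82.1439 = 0.4595
  (90 − 94.4892)²/94.4892 = 0.2133
χ² = 7.3818 + 11.5962 + 0.4155 + 0.1928 + 8.1647 + 12.8261 + 0.4595 + 0.2133 = 41.250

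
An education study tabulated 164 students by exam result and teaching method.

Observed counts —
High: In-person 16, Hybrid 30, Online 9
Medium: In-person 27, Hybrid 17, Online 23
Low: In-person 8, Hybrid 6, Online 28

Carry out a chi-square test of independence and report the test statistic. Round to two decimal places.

Row totals: 55, 67, 42. Column totals: 51, 53, 60. Grand total N = 164.
Expected counts (row total × column total / N):
  High, In-person: 55×51/164 = 17.104
  High, Hybrid: 55×53/164 = 17.774
  High, Online: 55×60/164 = 20.122
  Medium, In-person: 67×51/164 = 20.835
  Medium, Hybrid: 67×53/164 = 21.652
  Medium, Online: 67×60/164 = 24.512
  Low, In-person: 42×51/164 = 13.061
  Low, Hybrid: 42×53/164 = 13.573
  Low, Online: 42×60/164 = 15.366
Contributions (O − E)²/E:
  (16 − 17.104)²/17.104 = 0.0713
  (30 − 17.774)²/17.774 = 8.4098
  (9 − 20.122)²/20.122 = 6.1474
  (27 − 20.835)²/20.835 = 1.8242
  (17 − 21.652)²/21.652 = 0.9995
  (23 − 24.512)²/24.512 = 0.0933
  (8 − 13.061)²/13.061 = 1.9611
  (6 − 13.573)²/13.573 = 4.2253
  (28 − 15.366)²/15.366 = 10.3877
χ² = 0.0713 + 8.4098 + 6.1474 + 1.8242 + 0.9995 + 0.0933 + 1.9611 + 4.2253 + 10.3877 = 34.12

34.12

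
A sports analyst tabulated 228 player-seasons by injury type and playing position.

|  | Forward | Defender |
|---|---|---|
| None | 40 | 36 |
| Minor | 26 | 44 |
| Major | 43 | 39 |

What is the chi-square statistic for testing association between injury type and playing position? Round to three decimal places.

4.604

Row totals: 76, 70, 82. Column totals: 109, 119. Grand total N = 228.
Expected counts (row total × column total / N):
  None, Forward: 76×109/228 = 36.3333
  None, Defender: 76×119/228 = 39.6667
  Minor, Forward: 70×109/228 = 33.4649
  Minor, Defender: 70×119/228 = 36.5351
  Major, Forward: 82×109/228 = 39.2018
  Major, Defender: 82×119/228 = 42.7982
Contributions (O − E)²/E:
  (40 − 36.3333)²/36.3333 = 0.3700
  (36 − 39.6667)²/39.6667 = 0.3389
  (26 − 33.4649)²/33.4649 = 1.6652
  (44 − 36.5351)²/36.5351 = 1.5252
  (43 − 39.2018)²/39.2018 = 0.3680
  (39 − 42.7982)²/42.7982 = 0.3371
χ² = 0.3700 + 0.3389 + 1.6652 + 1.5252 + 0.3680 + 0.3371 = 4.604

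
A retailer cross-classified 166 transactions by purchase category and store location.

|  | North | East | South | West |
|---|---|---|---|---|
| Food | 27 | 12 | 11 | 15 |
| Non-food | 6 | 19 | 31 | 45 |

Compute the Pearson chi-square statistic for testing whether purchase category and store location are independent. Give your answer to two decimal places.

Row totals: 65, 101. Column totals: 33, 31, 42, 60. Grand total N = 166.
Expected counts (row total × column total / N):
  Food, North: 65×33/166 = 12.922
  Food, East: 65×31/166 = 12.139
  Food, South: 65×42/166 = 16.446
  Food, West: 65×60/166 = 23.494
  Non-food, North: 101×33/166 = 20.078
  Non-food, East: 101×31/166 = 18.861
  Non-food, South: 101×42/166 = 25.554
  Non-food, West: 101×60/166 = 36.506
Contributions (O − E)²/E:
  (27 − 12.922)²/12.922 = 15.3374
  (12 − 12.139)²/12.139 = 0.0016
  (11 − 16.446)²/16.446 = 1.8034
  (15 − 23.494)²/23.494 = 3.0709
  (6 − 20.078)²/20.078 = 9.8710
  (19 − 18.861)²/18.861 = 0.0010
  (31 − 25.554)²/25.554 = 1.1606
  (45 − 36.506)²/36.506 = 1.9763
χ² = 15.3374 + 0.0016 + 1.8034 + 3.0709 + 9.8710 + 0.0010 + 1.1606 + 1.9763 = 33.22

33.22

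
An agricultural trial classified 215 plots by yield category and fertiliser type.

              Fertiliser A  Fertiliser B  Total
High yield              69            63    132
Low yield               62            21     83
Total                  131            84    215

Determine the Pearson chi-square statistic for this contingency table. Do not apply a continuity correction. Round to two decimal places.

Grand total N = 215.
Expected counts (row total × column total / N):
  High yield, Fertiliser A: 132×131/215 = 80.428
  High yield, Fertiliser B: 132×84/215 = 51.572
  Low yield, Fertiliser A: 83×131/215 = 50.572
  Low yield, Fertiliser B: 83×84/215 = 32.428
Contributions (O − E)²/E:
  (69 − 80.428)²/80.428 = 1.6238
  (63 − 51.572)²/51.572 = 2.5324
  (62 − 50.572)²/50.572 = 2.5824
  (21 − 32.428)²/32.428 = 4.0274
χ² = 1.6238 + 2.5324 + 2.5824 + 4.0274 = 10.77

10.77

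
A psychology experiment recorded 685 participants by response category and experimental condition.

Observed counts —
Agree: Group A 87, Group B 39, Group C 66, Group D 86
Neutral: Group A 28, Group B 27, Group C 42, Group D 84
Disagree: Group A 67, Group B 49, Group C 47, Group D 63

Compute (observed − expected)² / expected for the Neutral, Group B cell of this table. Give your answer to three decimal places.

Row total (Neutral) = 181; column total (Group B) = 115; N = 685.
Expected count E = 181 × 115 / 685 = 30.38686.
Contribution = (O − E)²/E = (27 − 30.38686)² / 30.38686 = 0.377.

0.377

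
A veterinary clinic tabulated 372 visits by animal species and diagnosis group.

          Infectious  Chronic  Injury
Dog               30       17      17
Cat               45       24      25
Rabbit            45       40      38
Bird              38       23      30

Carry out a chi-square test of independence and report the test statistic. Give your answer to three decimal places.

4.250

Row totals: 64, 94, 123, 91. Column totals: 158, 104, 110. Grand total N = 372.
Expected counts (row total × column total / N):
  Dog, Infectious: 64×158/372 = 27.1828
  Dog, Chronic: 64×104/372 = 17.8925
  Dog, Injury: 64×110/372 = 18.9247
  Cat, Infectious: 94×158/372 = 39.9247
  Cat, Chronic: 94×104/372 = 26.2796
  Cat, Injury: 94×110/372 = 27.7957
  Rabbit, Infectious: 123×158/372 = 52.2419
  Rabbit, Chronic: 123×104/372 = 34.3871
  Rabbit, Injury: 123×110/372 = 36.3710
  Bird, Infectious: 91×158/372 = 38.6505
  Bird, Chronic: 91×104/372 = 25.4409
  Bird, Injury: 91×110/372 = 26.9086
Contributions (O − E)²/E:
  (30 − 27.1828)²/27.1828 = 0.2920
  (17 − 17.8925)²/17.8925 = 0.0445
  (17 − 18.9247)²/18.9247 = 0.1957
  (45 − 39.9247)²/39.9247 = 0.6452
  (24 − 26.2796)²/26.2796 = 0.1977
  (25 − 27.7957)²/27.7957 = 0.2812
  (45 − 52.2419)²/52.2419 = 1.0039
  (40 − 34.3871)²/34.3871 = 0.9162
  (38 − 36.3710)²/36.3710 = 0.0730
  (38 − 38.6505)²/38.6505 = 0.0109
  (23 − 25.4409)²/25.4409 = 0.2342
  (30 − 26.9086)²/26.9086 = 0.3552
χ² = 0.2920 + 0.0445 + 0.1957 + 0.6452 + 0.1977 + 0.2812 + 1.0039 + 0.9162 + 0.0730 + 0.0109 + 0.2342 + 0.3552 = 4.250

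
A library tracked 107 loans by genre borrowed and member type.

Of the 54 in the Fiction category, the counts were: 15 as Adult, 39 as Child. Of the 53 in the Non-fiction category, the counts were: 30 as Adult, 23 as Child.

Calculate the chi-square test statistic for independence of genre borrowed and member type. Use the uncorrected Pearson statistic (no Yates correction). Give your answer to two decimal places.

9.12

Row totals: 54, 53. Column totals: 45, 62. Grand total N = 107.
Expected counts (row total × column total / N):
  Fiction, Adult: 54×45/107 = 22.710
  Fiction, Child: 54×62/107 = 31.290
  Non-fiction, Adult: 53×45/107 = 22.290
  Non-fiction, Child: 53×62/107 = 30.710
Contributions (O − E)²/E:
  (15 − 22.710)²/22.710 = 2.6175
  (39 − 31.290)²/31.290 = 1.8998
  (30 − 22.290)²/22.290 = 2.6669
  (23 − 30.710)²/30.710 = 1.9357
χ² = 2.6175 + 1.8998 + 2.6669 + 1.9357 = 9.12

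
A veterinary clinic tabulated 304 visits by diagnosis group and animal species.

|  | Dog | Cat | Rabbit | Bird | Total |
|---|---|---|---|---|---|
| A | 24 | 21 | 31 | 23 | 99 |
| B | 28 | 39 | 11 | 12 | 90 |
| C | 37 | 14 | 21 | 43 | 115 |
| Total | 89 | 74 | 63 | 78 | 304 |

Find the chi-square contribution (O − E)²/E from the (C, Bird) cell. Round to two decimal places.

6.17

Row total (C) = 115; column total (Bird) = 78; N = 304.
Expected count E = 115 × 78 / 304 = 29.5066.
Contribution = (O − E)²/E = (43 − 29.5066)² / 29.5066 = 6.17.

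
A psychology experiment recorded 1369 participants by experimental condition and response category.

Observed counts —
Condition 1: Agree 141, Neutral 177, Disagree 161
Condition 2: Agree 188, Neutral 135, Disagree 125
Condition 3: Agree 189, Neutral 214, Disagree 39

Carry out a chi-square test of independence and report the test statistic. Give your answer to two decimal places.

Row totals: 479, 448, 442. Column totals: 518, 526, 325. Grand total N = 1369.
Expected counts (row total × column total / N):
  Condition 1, Agree: 479×518/1369 = 181.243
  Condition 1, Neutral: 479×526/1369 = 184.042
  Condition 1, Disagree: 479×325/1369 = 113.714
  Condition 2, Agree: 448×518/1369 = 169.514
  Condition 2, Neutral: 448×526/1369 = 172.131
  Condition 2, Disagree: 448×325/1369 = 106.355
  Condition 3, Agree: 442×518/1369 = 167.243
  Condition 3, Neutral: 442×526/1369 = 169.826
  Condition 3, Disagree: 442×325/1369 = 104.931
Contributions (O − E)²/E:
  (141 − 181.243)²/181.243 = 8.9355
  (177 − 184.042)²/184.042 = 0.2694
  (161 − 113.714)²/113.714 = 19.6631
  (188 − 169.514)²/169.514 = 2.0160
  (135 − 172.131)²/172.131 = 8.0097
  (125 − 106.355)²/106.355 = 3.2686
  (189 − 167.243)²/167.243 = 2.8304
  (214 − 169.826)²/169.826 = 11.4902
  (39 − 104.931)²/104.931 = 41.4262
χ² = 8.9355 + 0.2694 + 19.6631 + 2.0160 + 8.0097 + 3.2686 + 2.8304 + 11.4902 + 41.4262 = 97.91

97.91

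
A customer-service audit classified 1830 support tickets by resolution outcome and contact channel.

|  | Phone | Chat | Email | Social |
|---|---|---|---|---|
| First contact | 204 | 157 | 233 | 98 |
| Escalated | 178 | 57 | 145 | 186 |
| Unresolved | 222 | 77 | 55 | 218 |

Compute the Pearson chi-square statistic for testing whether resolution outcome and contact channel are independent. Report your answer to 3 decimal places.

Row totals: 692, 566, 572. Column totals: 604, 291, 433, 502. Grand total N = 1830.
Expected counts (row total × column total / N):
  First contact, Phone: 692×604/1830 = 228.3978
  First contact, Chat: 692×291/1830 = 110.0393
  First contact, Email: 692×433/1830 = 163.7355
  First contact, Social: 692×502/1830 = 189.8273
  Escalated, Phone: 566×604/1830 = 186.8109
  Escalated, Chat: 566×291/1830 = 90.0033
  Escalated, Email: 566×433/1830 = 133.9224
  Escalated, Social: 566×502/1830 = 155.2634
  Unresolved, Phone: 572×604/1830 = 188.7913
  Unresolved, Chat: 572×291/1830 = 90.9574
  Unresolved, Email: 572×433/1830 = 135.3421
  Unresolved, Social: 572×502/1830 = 156.9093
Contributions (O − E)²/E:
  (204 − 228.3978)²/228.3978 = 2.6062
  (157 − 110.0393)²/110.0393 = 20.0411
  (233 − 163.7355)²/163.7355 = 29.3007
  (98 − 189.8273)²/189.8273 = 44.4207
  (178 − 186.8109)²/186.8109 = 0.4156
  (57 − 90.0033)²/90.0033 = 12.1020
  (145 − 133.9224)²/133.9224 = 0.9163
  (186 − 155.2634)²/155.2634 = 6.0847
  (222 − 188.7913)²/188.7913 = 5.8415
  (77 − 90.9574)²/90.9574 = 2.1418
  (55 − 135.3421)²/135.3421 = 47.6929
  (218 − 156.9093)²/156.9093 = 23.7849
χ² = 2.6062 + 20.0411 + 29.3007 + 44.4207 + 0.4156 + 12.1020 + 0.9163 + 6.0847 + 5.8415 + 2.1418 + 47.6929 + 23.7849 = 195.348

195.348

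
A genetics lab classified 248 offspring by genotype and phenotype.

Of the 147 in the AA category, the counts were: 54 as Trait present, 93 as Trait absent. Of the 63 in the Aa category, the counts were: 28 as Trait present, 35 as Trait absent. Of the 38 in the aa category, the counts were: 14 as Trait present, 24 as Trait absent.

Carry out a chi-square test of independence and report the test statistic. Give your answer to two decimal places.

Row totals: 147, 63, 38. Column totals: 96, 152. Grand total N = 248.
Expected counts (row total × column total / N):
  AA, Trait present: 147×96/248 = 56.903
  AA, Trait absent: 147×152/248 = 90.097
  Aa, Trait present: 63×96/248 = 24.387
  Aa, Trait absent: 63×152/248 = 38.613
  aa, Trait present: 38×96/248 = 14.710
  aa, Trait absent: 38×152/248 = 23.290
Contributions (O − E)²/E:
  (54 − 56.903)²/56.903 = 0.1481
  (93 − 90.097)²/90.097 = 0.0935
  (28 − 24.387)²/24.387 = 0.5353
  (35 − 38.613)²/38.613 = 0.3381
  (14 − 14.710)²/14.710 = 0.0343
  (24 − 23.290)²/23.290 = 0.0216
χ² = 0.1481 + 0.0935 + 0.5353 + 0.3381 + 0.0343 + 0.0216 = 1.17

1.17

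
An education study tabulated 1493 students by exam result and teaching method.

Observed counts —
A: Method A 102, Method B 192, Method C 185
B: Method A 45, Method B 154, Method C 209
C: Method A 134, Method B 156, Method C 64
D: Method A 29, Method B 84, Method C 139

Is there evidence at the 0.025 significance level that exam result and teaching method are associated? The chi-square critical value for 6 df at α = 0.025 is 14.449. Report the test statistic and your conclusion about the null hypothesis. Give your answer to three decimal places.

Row totals: 479, 408, 354, 252. Column totals: 310, 586, 597. Grand total N = 1493.
Expected counts (row total × column total / N):
  A, Method A: 479×310/1493 = 99.4575
  A, Method B: 479×586/1493 = 188.0067
  A, Method C: 479×597/1493 = 191.5358
  B, Method A: 408×310/1493 = 84.7153
  B, Method B: 408×586/1493 = 160.1393
  B, Method C: 408×597/1493 = 163.1453
  C, Method A: 354×310/1493 = 73.5030
  C, Method B: 354×586/1493 = 138.9444
  C, Method C: 354×597/1493 = 141.5526
  D, Method A: 252×310/1493 = 52.3242
  D, Method B: 252×586/1493 = 98.9096
  D, Method C: 252×597/1493 = 100.7662
Contributions (O − E)²/E:
  (102 − 99.4575)²/99.4575 = 0.0650
  (192 − 188.0067)²/188.0067 = 0.0848
  (185 − 191.5358)²/191.5358 = 0.2230
  (45 − 84.7153)²/84.7153 = 18.6189
  (154 − 160.1393)²/160.1393 = 0.2354
  (209 − 163.1453)²/163.1453 = 12.8882
  (134 − 73.5030)²/73.5030 = 49.7923
  (156 − 138.9444)²/138.9444 = 2.0936
  (64 − 141.5526)²/141.5526 = 42.4888
  (29 − 52.3242)²/52.3242 = 10.3971
  (84 − 98.9096)²/98.9096 = 2.2475
  (139 − 100.7662)²/100.7662 = 14.5071
χ² = 0.0650 + 0.0848 + 0.2230 + 18.6189 + 0.2354 + 12.8882 + 49.7923 + 2.0936 + 42.4888 + 10.3971 + 2.2475 + 14.5071 = 153.642
df = (4−1)(3−1) = 6. Since 153.642 > 14.449, reject the null hypothesis of independence at α = 0.025.

153.642; reject H₀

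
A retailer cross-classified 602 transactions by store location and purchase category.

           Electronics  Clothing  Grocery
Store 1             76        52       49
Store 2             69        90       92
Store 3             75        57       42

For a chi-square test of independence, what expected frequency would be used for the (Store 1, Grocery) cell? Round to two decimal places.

53.81

Row total (Store 1) = 177; column total (Grocery) = 183; grand total N = 602.
Expected count = (row total × column total) / N = 177 × 183 / 602 = 53.81.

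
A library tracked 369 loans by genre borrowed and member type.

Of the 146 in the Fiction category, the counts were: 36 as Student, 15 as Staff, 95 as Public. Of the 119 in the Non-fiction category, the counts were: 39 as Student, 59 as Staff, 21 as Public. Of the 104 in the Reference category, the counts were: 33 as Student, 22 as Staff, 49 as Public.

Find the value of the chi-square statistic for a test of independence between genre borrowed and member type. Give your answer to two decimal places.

75.18

Row totals: 146, 119, 104. Column totals: 108, 96, 165. Grand total N = 369.
Expected counts (row total × column total / N):
  Fiction, Student: 146×108/369 = 42.732
  Fiction, Staff: 146×96/369 = 37.984
  Fiction, Public: 146×165/369 = 65.285
  Non-fiction, Student: 119×108/369 = 34.829
  Non-fiction, Staff: 119×96/369 = 30.959
  Non-fiction, Public: 119×165/369 = 53.211
  Reference, Student: 104×108/369 = 30.439
  Reference, Staff: 104×96/369 = 27.057
  Reference, Public: 104×165/369 = 46.504
Contributions (O − E)²/E:
  (36 − 42.732)²/42.732 = 1.0606
  (15 − 37.984)²/37.984 = 13.9075
  (95 − 65.285)²/65.285 = 13.5250
  (39 − 34.829)²/34.829 = 0.4995
  (59 − 30.959)²/30.959 = 25.3980
  (21 − 53.211)²/53.211 = 19.4988
  (33 − 30.439)²/30.439 = 0.2155
  (22 − 27.057)²/27.057 = 0.9452
  (49 − 46.504)²/46.504 = 0.1340
χ² = 1.0606 + 13.9075 + 13.5250 + 0.4995 + 25.3980 + 19.4988 + 0.2155 + 0.9452 + 0.1340 = 75.18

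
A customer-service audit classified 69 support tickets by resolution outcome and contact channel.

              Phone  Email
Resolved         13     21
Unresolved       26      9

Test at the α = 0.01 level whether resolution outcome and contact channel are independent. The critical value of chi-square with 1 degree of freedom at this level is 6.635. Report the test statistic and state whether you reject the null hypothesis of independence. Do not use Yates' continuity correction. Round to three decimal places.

9.121; reject H₀

Row totals: 34, 35. Column totals: 39, 30. Grand total N = 69.
Expected counts (row total × column total / N):
  Resolved, Phone: 34×39/69 = 19.2174
  Resolved, Email: 34×30/69 = 14.7826
  Unresolved, Phone: 35×39/69 = 19.7826
  Unresolved, Email: 35×30/69 = 15.2174
Contributions (O − E)²/E:
  (13 − 19.2174)²/19.2174 = 2.0115
  (21 − 14.7826)²/14.7826 = 2.6150
  (26 − 19.7826)²/19.7826 = 1.9540
  (9 − 15.2174)²/15.2174 = 2.5403
χ² = 2.0115 + 2.6150 + 1.9540 + 2.5403 = 9.121
df = (2−1)(2−1) = 1. Since 9.121 > 6.635, reject the null hypothesis of independence at α = 0.01.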